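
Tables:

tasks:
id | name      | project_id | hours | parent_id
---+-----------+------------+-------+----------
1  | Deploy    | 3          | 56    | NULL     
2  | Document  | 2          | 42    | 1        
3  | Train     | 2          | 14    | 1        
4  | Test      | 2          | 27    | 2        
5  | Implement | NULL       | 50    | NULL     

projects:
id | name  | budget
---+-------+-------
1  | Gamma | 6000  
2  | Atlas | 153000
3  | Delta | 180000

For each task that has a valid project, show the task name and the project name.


INNER JOIN keeps only tasks rows whose project_id matches an id in projects. Walk through each task:
  - task 1 (Deploy): project_id=3 -> matches Delta
  - task 2 (Document): project_id=2 -> matches Atlas
  - task 3 (Train): project_id=2 -> matches Atlas
  - task 4 (Test): project_id=2 -> matches Atlas
  - task 5 (Implement): project_id=NULL, no match -> dropped
So 1 of 5 rows is dropped.

SQL:
SELECT a.name, b.name AS project
FROM tasks a
INNER JOIN projects b ON a.project_id = b.id

Result:
name     | project
---------+--------
Deploy   | Delta  
Document | Atlas  
Train    | Atlas  
Test     | Atlas  


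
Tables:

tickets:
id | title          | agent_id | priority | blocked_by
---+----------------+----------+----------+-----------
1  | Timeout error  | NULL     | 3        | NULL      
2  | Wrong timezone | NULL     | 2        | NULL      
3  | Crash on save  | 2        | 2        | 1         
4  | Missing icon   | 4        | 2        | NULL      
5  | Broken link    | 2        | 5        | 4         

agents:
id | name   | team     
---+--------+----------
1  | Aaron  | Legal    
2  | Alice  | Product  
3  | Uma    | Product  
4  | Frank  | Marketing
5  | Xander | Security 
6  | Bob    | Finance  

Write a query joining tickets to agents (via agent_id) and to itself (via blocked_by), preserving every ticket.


Two LEFT JOINs from the same base table tickets: one to agents via agent_id, one to tickets itself via blocked_by. Both are LEFT so every ticket is preserved.
Match against agents:
  - ticket 1 (Timeout error): agent_id=NULL, no match -> kept with NULL
  - ticket 2 (Wrong timezone): agent_id=NULL, no match -> kept with NULL
  - ticket 3 (Crash on save): agent_id=2 -> matches Alice
  - ticket 4 (Missing icon): agent_id=4 -> matches Frank
  - ticket 5 (Broken link): agent_id=2 -> matches Alice
Match against tickets (self):
  - ticket 1 (Timeout error): blocked_by=NULL -> NULL
  - ticket 2 (Wrong timezone): blocked_by=NULL -> NULL
  - ticket 3 (Crash on save): blocked_by=1 -> Timeout error
  - ticket 4 (Missing icon): blocked_by=NULL -> NULL
  - ticket 5 (Broken link): blocked_by=4 -> Missing icon

SQL:
SELECT a.title, b.name AS agent, c.title AS blocked_by
FROM tickets a
LEFT JOIN agents b ON a.agent_id = b.id
LEFT JOIN tickets c ON a.blocked_by = c.id

Result:
title          | agent | blocked_by   
---------------+-------+--------------
Timeout error  | NULL  | NULL         
Wrong timezone | NULL  | NULL         
Crash on save  | Alice | Timeout error
Missing icon   | Frank | NULL         
Broken link    | Alice | Missing icon 


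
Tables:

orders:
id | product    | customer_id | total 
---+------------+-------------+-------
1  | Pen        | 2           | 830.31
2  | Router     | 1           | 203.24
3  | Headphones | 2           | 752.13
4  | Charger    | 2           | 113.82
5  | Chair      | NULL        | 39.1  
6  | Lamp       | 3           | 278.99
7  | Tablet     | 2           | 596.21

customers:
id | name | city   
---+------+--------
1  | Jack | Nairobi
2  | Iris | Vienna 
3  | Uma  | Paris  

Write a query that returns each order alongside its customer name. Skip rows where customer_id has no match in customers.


INNER JOIN keeps only orders rows whose customer_id matches an id in customers. Walk through each order:
  - order 1 (Pen): customer_id=2 -> matches Iris
  - order 2 (Router): customer_id=1 -> matches Jack
  - order 3 (Headphones): customer_id=2 -> matches Iris
  - order 4 (Charger): customer_id=2 -> matches Iris
  - order 5 (Chair): customer_id=NULL, no match -> dropped
  - order 6 (Lamp): customer_id=3 -> matches Uma
  - order 7 (Tablet): customer_id=2 -> matches Iris
So 1 of 7 rows is dropped.

SQL:
SELECT a.product, b.name AS customer
FROM orders a
INNER JOIN customers b ON a.customer_id = b.id

Result:
product    | customer
-----------+---------
Pen        | Iris    
Router     | Jack    
Headphones | Iris    
Charger    | Iris    
Lamp       | Uma     
Tablet     | Iris    


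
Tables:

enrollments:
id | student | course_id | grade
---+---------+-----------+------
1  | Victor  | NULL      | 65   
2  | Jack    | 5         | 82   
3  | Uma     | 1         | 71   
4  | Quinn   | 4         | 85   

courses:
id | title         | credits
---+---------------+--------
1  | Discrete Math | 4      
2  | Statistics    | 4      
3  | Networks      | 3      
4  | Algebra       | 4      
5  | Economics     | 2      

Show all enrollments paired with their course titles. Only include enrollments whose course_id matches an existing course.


INNER JOIN keeps only enrollments rows whose course_id matches an id in courses. Walk through each enrollment:
  - enrollment 1 (Victor): course_id=NULL, no match -> dropped
  - enrollment 2 (Jack): course_id=5 -> matches Economics
  - enrollment 3 (Uma): course_id=1 -> matches Discrete Math
  - enrollment 4 (Quinn): course_id=4 -> matches Algebra
So 1 of 4 rows is dropped.

SQL:
SELECT a.student, b.title AS course
FROM enrollments a
INNER JOIN courses b ON a.course_id = b.id

Result:
student | course       
--------+--------------
Jack    | Economics    
Uma     | Discrete Math
Quinn   | Algebra      


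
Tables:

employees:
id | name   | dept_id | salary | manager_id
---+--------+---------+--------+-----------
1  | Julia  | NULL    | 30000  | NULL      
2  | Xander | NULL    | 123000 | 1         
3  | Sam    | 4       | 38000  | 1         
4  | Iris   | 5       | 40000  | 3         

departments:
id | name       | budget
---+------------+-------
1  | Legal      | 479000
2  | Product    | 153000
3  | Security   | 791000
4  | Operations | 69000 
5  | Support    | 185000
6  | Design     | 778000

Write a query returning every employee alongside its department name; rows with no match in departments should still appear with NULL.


LEFT JOIN keeps every row from employees (the left table); where dept_id has no match in departments, the department columns become NULL. Walk through each employee:
  - employee 1 (Julia): dept_id=NULL, no match -> kept with NULL
  - employee 2 (Xander): dept_id=NULL, no match -> kept with NULL
  - employee 3 (Sam): dept_id=4 -> matches Operations
  - employee 4 (Iris): dept_id=5 -> matches Support
All 4 rows appear; 2 have NULL department.

SQL:
SELECT a.name, b.name AS department
FROM employees a
LEFT JOIN departments b ON a.dept_id = b.id

Result:
name   | department
-------+-----------
Julia  | NULL      
Xander | NULL      
Sam    | Operations
Iris   | Support   


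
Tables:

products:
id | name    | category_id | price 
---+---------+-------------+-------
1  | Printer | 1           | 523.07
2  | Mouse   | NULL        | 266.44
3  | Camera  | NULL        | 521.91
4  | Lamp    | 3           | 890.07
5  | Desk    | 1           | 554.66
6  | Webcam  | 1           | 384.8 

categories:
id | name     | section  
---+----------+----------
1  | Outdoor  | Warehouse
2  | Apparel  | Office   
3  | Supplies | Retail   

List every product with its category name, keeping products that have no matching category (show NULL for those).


LEFT JOIN keeps every row from products (the left table); where category_id has no match in categories, the category columns become NULL. Walk through each product:
  - product 1 (Printer): category_id=1 -> matches Outdoor
  - product 2 (Mouse): category_id=NULL, no match -> kept with NULL
  - product 3 (Camera): category_id=NULL, no match -> kept with NULL
  - product 4 (Lamp): category_id=3 -> matches Supplies
  - product 5 (Desk): category_id=1 -> matches Outdoor
  - product 6 (Webcam): category_id=1 -> matches Outdoor
All 6 rows appear; 2 have NULL category.

SQL:
SELECT a.name, b.name AS category
FROM products a
LEFT JOIN categories b ON a.category_id = b.id

Result:
name    | category
--------+---------
Printer | Outdoor 
Mouse   | NULL    
Camera  | NULL    
Lamp    | Supplies
Desk    | Outdoor 
Webcam  | Outdoor 


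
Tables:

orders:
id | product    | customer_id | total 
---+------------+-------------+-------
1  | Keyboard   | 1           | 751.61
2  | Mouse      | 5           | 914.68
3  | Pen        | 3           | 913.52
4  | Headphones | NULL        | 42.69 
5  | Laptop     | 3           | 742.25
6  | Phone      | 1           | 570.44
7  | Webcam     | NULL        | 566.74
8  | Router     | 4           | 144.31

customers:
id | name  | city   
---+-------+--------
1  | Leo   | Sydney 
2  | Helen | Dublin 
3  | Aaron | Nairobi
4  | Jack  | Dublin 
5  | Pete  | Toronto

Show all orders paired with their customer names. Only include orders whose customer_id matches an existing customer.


INNER JOIN keeps only orders rows whose customer_id matches an id in customers. Walk through each order:
  - order 1 (Keyboard): customer_id=1 -> matches Leo
  - order 2 (Mouse): customer_id=5 -> matches Pete
  - order 3 (Pen): customer_id=3 -> matches Aaron
  - order 4 (Headphones): customer_id=NULL, no match -> dropped
  - order 5 (Laptop): customer_id=3 -> matches Aaron
  - order 6 (Phone): customer_id=1 -> matches Leo
  - order 7 (Webcam): customer_id=NULL, no match -> dropped
  - order 8 (Router): customer_id=4 -> matches Jack
So 2 of 8 rows are dropped.

SQL:
SELECT a.product, b.name AS customer
FROM orders a
INNER JOIN customers b ON a.customer_id = b.id

Result:
product  | customer
---------+---------
Keyboard | Leo     
Mouse    | Pete    
Pen      | Aaron   
Laptop   | Aaron   
Phone    | Leo     
Router   | Jack    


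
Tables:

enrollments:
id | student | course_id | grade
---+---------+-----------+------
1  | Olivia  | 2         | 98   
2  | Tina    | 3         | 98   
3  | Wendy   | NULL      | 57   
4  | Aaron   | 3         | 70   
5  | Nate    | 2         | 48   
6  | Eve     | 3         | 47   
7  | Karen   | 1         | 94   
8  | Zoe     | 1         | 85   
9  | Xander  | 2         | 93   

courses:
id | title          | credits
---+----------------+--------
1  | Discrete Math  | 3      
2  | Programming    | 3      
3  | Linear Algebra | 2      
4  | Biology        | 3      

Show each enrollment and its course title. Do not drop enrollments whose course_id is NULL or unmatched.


LEFT JOIN keeps every row from enrollments (the left table); where course_id has no match in courses, the course columns become NULL. Walk through each enrollment:
  - enrollment 1 (Olivia): course_id=2 -> matches Programming
  - enrollment 2 (Tina): course_id=3 -> matches Linear Algebra
  - enrollment 3 (Wendy): course_id=NULL, no match -> kept with NULL
  - enrollment 4 (Aaron): course_id=3 -> matches Linear Algebra
  - enrollment 5 (Nate): course_id=2 -> matches Programming
  - enrollment 6 (Eve): course_id=3 -> matches Linear Algebra
  - enrollment 7 (Karen): course_id=1 -> matches Discrete Math
  - enrollment 8 (Zoe): course_id=1 -> matches Discrete Math
  - enrollment 9 (Xander): course_id=2 -> matches Programming
All 9 rows appear; 1 has NULL course.

SQL:
SELECT a.student, b.title AS course
FROM enrollments a
LEFT JOIN courses b ON a.course_id = b.id

Result:
student | course        
--------+---------------
Olivia  | Programming   
Tina    | Linear Algebra
Wendy   | NULL          
Aaron   | Linear Algebra
Nate    | Programming   
Eve     | Linear Algebra
Karen   | Discrete Math 
Zoe     | Discrete Math 
Xander  | Programming   


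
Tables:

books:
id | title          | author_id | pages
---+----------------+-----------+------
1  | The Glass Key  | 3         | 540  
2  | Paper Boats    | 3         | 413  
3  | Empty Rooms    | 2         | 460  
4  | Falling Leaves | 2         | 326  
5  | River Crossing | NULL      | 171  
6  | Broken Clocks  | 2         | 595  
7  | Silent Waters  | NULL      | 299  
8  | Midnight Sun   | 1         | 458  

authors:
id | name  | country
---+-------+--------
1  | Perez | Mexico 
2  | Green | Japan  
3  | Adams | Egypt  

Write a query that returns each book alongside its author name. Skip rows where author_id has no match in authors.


INNER JOIN keeps only books rows whose author_id matches an id in authors. Walk through each book:
  - book 1 (The Glass Key): author_id=3 -> matches Adams
  - book 2 (Paper Boats): author_id=3 -> matches Adams
  - book 3 (Empty Rooms): author_id=2 -> matches Green
  - book 4 (Falling Leaves): author_id=2 -> matches Green
  - book 5 (River Crossing): author_id=NULL, no match -> dropped
  - book 6 (Broken Clocks): author_id=2 -> matches Green
  - book 7 (Silent Waters): author_id=NULL, no match -> dropped
  - book 8 (Midnight Sun): author_id=1 -> matches Perez
So 2 of 8 rows are dropped.

SQL:
SELECT a.title, b.name AS author
FROM books a
INNER JOIN authors b ON a.author_id = b.id

Result:
title          | author
---------------+-------
The Glass Key  | Adams 
Paper Boats    | Adams 
Empty Rooms    | Green 
Falling Leaves | Green 
Broken Clocks  | Green 
Midnight Sun   | Perez 


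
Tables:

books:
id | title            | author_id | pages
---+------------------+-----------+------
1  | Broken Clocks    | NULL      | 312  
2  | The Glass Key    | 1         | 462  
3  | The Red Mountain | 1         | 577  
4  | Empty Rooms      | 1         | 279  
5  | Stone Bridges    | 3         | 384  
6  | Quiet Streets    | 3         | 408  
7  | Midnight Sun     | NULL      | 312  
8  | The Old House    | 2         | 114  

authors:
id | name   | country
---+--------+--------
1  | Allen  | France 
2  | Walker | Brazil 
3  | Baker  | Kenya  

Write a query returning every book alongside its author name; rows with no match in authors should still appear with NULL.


LEFT JOIN keeps every row from books (the left table); where author_id has no match in authors, the author columns become NULL. Walk through each book:
  - book 1 (Broken Clocks): author_id=NULL, no match -> kept with NULL
  - book 2 (The Glass Key): author_id=1 -> matches Allen
  - book 3 (The Red Mountain): author_id=1 -> matches Allen
  - book 4 (Empty Rooms): author_id=1 -> matches Allen
  - book 5 (Stone Bridges): author_id=3 -> matches Baker
  - book 6 (Quiet Streets): author_id=3 -> matches Baker
  - book 7 (Midnight Sun): author_id=NULL, no match -> kept with NULL
  - book 8 (The Old House): author_id=2 -> matches Walker
All 8 rows appear; 2 have NULL author.

SQL:
SELECT a.title, b.name AS author
FROM books a
LEFT JOIN authors b ON a.author_id = b.id

Result:
title            | author
-----------------+-------
Broken Clocks    | NULL  
The Glass Key    | Allen 
The Red Mountain | Allen 
Empty Rooms      | Allen 
Stone Bridges    | Baker 
Quiet Streets    | Baker 
Midnight Sun     | NULL  
The Old House    | Walker


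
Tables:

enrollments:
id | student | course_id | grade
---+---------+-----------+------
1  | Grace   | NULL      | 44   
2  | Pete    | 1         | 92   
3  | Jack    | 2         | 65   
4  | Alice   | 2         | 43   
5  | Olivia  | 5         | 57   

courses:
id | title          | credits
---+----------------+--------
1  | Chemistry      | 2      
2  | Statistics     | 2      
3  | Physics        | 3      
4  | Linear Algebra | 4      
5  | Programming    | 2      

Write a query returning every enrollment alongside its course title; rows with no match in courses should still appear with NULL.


LEFT JOIN keeps every row from enrollments (the left table); where course_id has no match in courses, the course columns become NULL. Walk through each enrollment:
  - enrollment 1 (Grace): course_id=NULL, no match -> kept with NULL
  - enrollment 2 (Pete): course_id=1 -> matches Chemistry
  - enrollment 3 (Jack): course_id=2 -> matches Statistics
  - enrollment 4 (Alice): course_id=2 -> matches Statistics
  - enrollment 5 (Olivia): course_id=5 -> matches Programming
All 5 rows appear; 1 has NULL course.

SQL:
SELECT a.student, b.title AS course
FROM enrollments a
LEFT JOIN courses b ON a.course_id = b.id

Result:
student | course     
--------+------------
Grace   | NULL       
Pete    | Chemistry  
Jack    | Statistics 
Alice   | Statistics 
Olivia  | Programming


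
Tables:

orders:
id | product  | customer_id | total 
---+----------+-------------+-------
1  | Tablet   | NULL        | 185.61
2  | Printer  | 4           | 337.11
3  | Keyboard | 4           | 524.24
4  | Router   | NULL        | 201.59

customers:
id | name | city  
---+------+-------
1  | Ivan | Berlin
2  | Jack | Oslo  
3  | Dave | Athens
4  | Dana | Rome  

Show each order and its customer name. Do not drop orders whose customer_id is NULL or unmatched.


LEFT JOIN keeps every row from orders (the left table); where customer_id has no match in customers, the customer columns become NULL. Walk through each order:
  - order 1 (Tablet): customer_id=NULL, no match -> kept with NULL
  - order 2 (Printer): customer_id=4 -> matches Dana
  - order 3 (Keyboard): customer_id=4 -> matches Dana
  - order 4 (Router): customer_id=NULL, no match -> kept with NULL
All 4 rows appear; 2 have NULL customer.

SQL:
SELECT a.product, b.name AS customer
FROM orders a
LEFT JOIN customers b ON a.customer_id = b.id

Result:
product  | customer
---------+---------
Tablet   | NULL    
Printer  | Dana    
Keyboard | Dana    
Router   | NULL    


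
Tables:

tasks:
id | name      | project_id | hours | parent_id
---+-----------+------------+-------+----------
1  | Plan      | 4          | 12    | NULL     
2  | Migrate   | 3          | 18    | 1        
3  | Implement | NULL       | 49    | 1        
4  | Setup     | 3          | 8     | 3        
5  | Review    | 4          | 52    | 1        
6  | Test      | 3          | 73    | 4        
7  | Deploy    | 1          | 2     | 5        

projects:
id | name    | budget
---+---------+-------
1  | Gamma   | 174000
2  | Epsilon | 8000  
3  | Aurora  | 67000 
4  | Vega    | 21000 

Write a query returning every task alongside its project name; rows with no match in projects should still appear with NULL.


LEFT JOIN keeps every row from tasks (the left table); where project_id has no match in projects, the project columns become NULL. Walk through each task:
  - task 1 (Plan): project_id=4 -> matches Vega
  - task 2 (Migrate): project_id=3 -> matches Aurora
  - task 3 (Implement): project_id=NULL, no match -> kept with NULL
  - task 4 (Setup): project_id=3 -> matches Aurora
  - task 5 (Review): project_id=4 -> matches Vega
  - task 6 (Test): project_id=3 -> matches Aurora
  - task 7 (Deploy): project_id=1 -> matches Gamma
All 7 rows appear; 1 has NULL project.

SQL:
SELECT a.name, b.name AS project
FROM tasks a
LEFT JOIN projects b ON a.project_id = b.id

Result:
name      | project
----------+--------
Plan      | Vega   
Migrate   | Aurora 
Implement | NULL   
Setup     | Aurora 
Review    | Vega   
Test      | Aurora 
Deploy    | Gamma  


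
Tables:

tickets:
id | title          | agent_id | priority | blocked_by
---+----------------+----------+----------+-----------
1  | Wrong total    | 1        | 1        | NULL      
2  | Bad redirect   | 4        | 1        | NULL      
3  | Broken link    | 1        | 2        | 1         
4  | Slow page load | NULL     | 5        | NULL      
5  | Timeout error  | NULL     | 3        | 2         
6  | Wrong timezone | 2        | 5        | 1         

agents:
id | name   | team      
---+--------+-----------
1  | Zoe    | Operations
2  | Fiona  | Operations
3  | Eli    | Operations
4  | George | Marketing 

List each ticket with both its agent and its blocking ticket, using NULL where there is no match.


Two LEFT JOINs from the same base table tickets: one to agents via agent_id, one to tickets itself via blocked_by. Both are LEFT so every ticket is preserved.
Match against agents:
  - ticket 1 (Wrong total): agent_id=1 -> matches Zoe
  - ticket 2 (Bad redirect): agent_id=4 -> matches George
  - ticket 3 (Broken link): agent_id=1 -> matches Zoe
  - ticket 4 (Slow page load): agent_id=NULL, no match -> kept with NULL
  - ticket 5 (Timeout error): agent_id=NULL, no match -> kept with NULL
  - ticket 6 (Wrong timezone): agent_id=2 -> matches Fiona
Match against tickets (self):
  - ticket 1 (Wrong total): blocked_by=NULL -> NULL
  - ticket 2 (Bad redirect): blocked_by=NULL -> NULL
  - ticket 3 (Broken link): blocked_by=1 -> Wrong total
  - ticket 4 (Slow page load): blocked_by=NULL -> NULL
  - ticket 5 (Timeout error): blocked_by=2 -> Bad redirect
  - ticket 6 (Wrong timezone): blocked_by=1 -> Wrong total

SQL:
SELECT a.title, b.name AS agent, c.title AS blocked_by
FROM tickets a
LEFT JOIN agents b ON a.agent_id = b.id
LEFT JOIN tickets c ON a.blocked_by = c.id

Result:
title          | agent  | blocked_by  
---------------+--------+-------------
Wrong total    | Zoe    | NULL        
Bad redirect   | George | NULL        
Broken link    | Zoe    | Wrong total 
Slow page load | NULL   | NULL        
Timeout error  | NULL   | Bad redirect
Wrong timezone | Fiona  | Wrong total 


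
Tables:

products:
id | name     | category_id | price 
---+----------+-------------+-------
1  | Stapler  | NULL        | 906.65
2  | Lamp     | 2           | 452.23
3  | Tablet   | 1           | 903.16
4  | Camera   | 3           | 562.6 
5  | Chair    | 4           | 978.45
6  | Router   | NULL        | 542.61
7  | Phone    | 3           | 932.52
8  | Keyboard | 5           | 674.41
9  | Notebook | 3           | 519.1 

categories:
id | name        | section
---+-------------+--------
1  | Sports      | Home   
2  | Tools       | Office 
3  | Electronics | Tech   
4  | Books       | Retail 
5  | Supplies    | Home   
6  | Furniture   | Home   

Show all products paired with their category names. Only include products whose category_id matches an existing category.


INNER JOIN keeps only products rows whose category_id matches an id in categories. Walk through each product:
  - product 1 (Stapler): category_id=NULL, no match -> dropped
  - product 2 (Lamp): category_id=2 -> matches Tools
  - product 3 (Tablet): category_id=1 -> matches Sports
  - product 4 (Camera): category_id=3 -> matches Electronics
  - product 5 (Chair): category_id=4 -> matches Books
  - product 6 (Router): category_id=NULL, no match -> dropped
  - product 7 (Phone): category_id=3 -> matches Electronics
  - product 8 (Keyboard): category_id=5 -> matches Supplies
  - product 9 (Notebook): category_id=3 -> matches Electronics
So 2 of 9 rows are dropped.

SQL:
SELECT a.name, b.name AS category
FROM products a
INNER JOIN categories b ON a.category_id = b.id

Result:
name     | category   
---------+------------
Lamp     | Tools      
Tablet   | Sports     
Camera   | Electronics
Chair    | Books      
Phone    | Electronics
Keyboard | Supplies   
Notebook | Electronics


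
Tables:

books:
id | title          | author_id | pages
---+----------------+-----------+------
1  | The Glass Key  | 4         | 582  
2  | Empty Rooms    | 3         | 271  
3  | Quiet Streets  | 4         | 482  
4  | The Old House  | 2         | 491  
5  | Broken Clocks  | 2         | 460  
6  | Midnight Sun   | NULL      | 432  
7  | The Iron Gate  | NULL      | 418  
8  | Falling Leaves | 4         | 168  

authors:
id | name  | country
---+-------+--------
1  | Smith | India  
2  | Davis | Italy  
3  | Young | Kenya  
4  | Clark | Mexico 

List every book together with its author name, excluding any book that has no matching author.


INNER JOIN keeps only books rows whose author_id matches an id in authors. Walk through each book:
  - book 1 (The Glass Key): author_id=4 -> matches Clark
  - book 2 (Empty Rooms): author_id=3 -> matches Young
  - book 3 (Quiet Streets): author_id=4 -> matches Clark
  - book 4 (The Old House): author_id=2 -> matches Davis
  - book 5 (Broken Clocks): author_id=2 -> matches Davis
  - book 6 (Midnight Sun): author_id=NULL, no match -> dropped
  - book 7 (The Iron Gate): author_id=NULL, no match -> dropped
  - book 8 (Falling Leaves): author_id=4 -> matches Clark
So 2 of 8 rows are dropped.

SQL:
SELECT a.title, b.name AS author
FROM books a
INNER JOIN authors b ON a.author_id = b.id

Result:
title          | author
---------------+-------
The Glass Key  | Clark 
Empty Rooms    | Young 
Quiet Streets  | Clark 
The Old House  | Davis 
Broken Clocks  | Davis 
Falling Leaves | Clark 


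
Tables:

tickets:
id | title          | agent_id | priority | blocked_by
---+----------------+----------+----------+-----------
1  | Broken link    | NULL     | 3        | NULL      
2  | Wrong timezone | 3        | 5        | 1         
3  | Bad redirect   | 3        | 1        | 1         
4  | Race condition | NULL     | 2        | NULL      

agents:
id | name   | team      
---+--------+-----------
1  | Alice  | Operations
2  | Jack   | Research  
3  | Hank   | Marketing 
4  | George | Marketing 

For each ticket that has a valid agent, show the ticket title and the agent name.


INNER JOIN keeps only tickets rows whose agent_id matches an id in agents. Walk through each ticket:
  - ticket 1 (Broken link): agent_id=NULL, no match -> dropped
  - ticket 2 (Wrong timezone): agent_id=3 -> matches Hank
  - ticket 3 (Bad redirect): agent_id=3 -> matches Hank
  - ticket 4 (Race condition): agent_id=NULL, no match -> dropped
So 2 of 4 rows are dropped.

SQL:
SELECT a.title, b.name AS agent
FROM tickets a
INNER JOIN agents b ON a.agent_id = b.id

Result:
title          | agent
---------------+------
Wrong timezone | Hank 
Bad redirect   | Hank 


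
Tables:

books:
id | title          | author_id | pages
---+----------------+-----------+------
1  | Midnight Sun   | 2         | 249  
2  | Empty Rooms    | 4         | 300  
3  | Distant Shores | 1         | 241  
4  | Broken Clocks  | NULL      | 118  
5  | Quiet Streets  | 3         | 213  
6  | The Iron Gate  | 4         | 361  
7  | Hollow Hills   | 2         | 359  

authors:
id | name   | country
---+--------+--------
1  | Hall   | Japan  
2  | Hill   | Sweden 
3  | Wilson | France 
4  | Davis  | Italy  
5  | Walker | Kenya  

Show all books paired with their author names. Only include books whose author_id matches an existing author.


INNER JOIN keeps only books rows whose author_id matches an id in authors. Walk through each book:
  - book 1 (Midnight Sun): author_id=2 -> matches Hill
  - book 2 (Empty Rooms): author_id=4 -> matches Davis
  - book 3 (Distant Shores): author_id=1 -> matches Hall
  - book 4 (Broken Clocks): author_id=NULL, no match -> dropped
  - book 5 (Quiet Streets): author_id=3 -> matches Wilson
  - book 6 (The Iron Gate): author_id=4 -> matches Davis
  - book 7 (Hollow Hills): author_id=2 -> matches Hill
So 1 of 7 rows is dropped.

SQL:
SELECT a.title, b.name AS author
FROM books a
INNER JOIN authors b ON a.author_id = b.id

Result:
title          | author
---------------+-------
Midnight Sun   | Hill  
Empty Rooms    | Davis 
Distant Shores | Hall  
Quiet Streets  | Wilson
The Iron Gate  | Davis 
Hollow Hills   | Hill  


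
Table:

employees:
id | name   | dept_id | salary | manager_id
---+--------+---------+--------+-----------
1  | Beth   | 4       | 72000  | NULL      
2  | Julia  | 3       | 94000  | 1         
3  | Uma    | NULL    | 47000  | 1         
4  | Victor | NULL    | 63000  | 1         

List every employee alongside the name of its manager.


This is a self-join: employees is joined to a second copy of itself, matching each row's manager_id to another row's id. Use LEFT JOIN so rows with manager_id=NULL are kept.
  - employee 1 (Beth): manager_id=NULL -> NULL
  - employee 2 (Julia): manager_id=1 -> Beth
  - employee 3 (Uma): manager_id=1 -> Beth
  - employee 4 (Victor): manager_id=1 -> Beth

SQL:
SELECT a.name AS item, b.name AS manager
FROM employees a
LEFT JOIN employees b ON a.manager_id = b.id

Result:
item   | manager
-------+--------
Beth   | NULL   
Julia  | Beth   
Uma    | Beth   
Victor | Beth   


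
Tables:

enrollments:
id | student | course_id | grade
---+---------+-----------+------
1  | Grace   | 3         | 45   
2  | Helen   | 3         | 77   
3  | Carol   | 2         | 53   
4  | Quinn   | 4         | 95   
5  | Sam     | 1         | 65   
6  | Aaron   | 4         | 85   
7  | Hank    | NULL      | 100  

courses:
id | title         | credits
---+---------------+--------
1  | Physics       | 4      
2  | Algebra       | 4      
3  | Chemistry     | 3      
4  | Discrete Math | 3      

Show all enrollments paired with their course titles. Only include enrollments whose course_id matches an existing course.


INNER JOIN keeps only enrollments rows whose course_id matches an id in courses. Walk through each enrollment:
  - enrollment 1 (Grace): course_id=3 -> matches Chemistry
  - enrollment 2 (Helen): course_id=3 -> matches Chemistry
  - enrollment 3 (Carol): course_id=2 -> matches Algebra
  - enrollment 4 (Quinn): course_id=4 -> matches Discrete Math
  - enrollment 5 (Sam): course_id=1 -> matches Physics
  - enrollment 6 (Aaron): course_id=4 -> matches Discrete Math
  - enrollment 7 (Hank): course_id=NULL, no match -> dropped
So 1 of 7 rows is dropped.

SQL:
SELECT a.student, b.title AS course
FROM enrollments a
INNER JOIN courses b ON a.course_id = b.id

Result:
student | course       
--------+--------------
Grace   | Chemistry    
Helen   | Chemistry    
Carol   | Algebra      
Quinn   | Discrete Math
Sam     | Physics      
Aaron   | Discrete Math


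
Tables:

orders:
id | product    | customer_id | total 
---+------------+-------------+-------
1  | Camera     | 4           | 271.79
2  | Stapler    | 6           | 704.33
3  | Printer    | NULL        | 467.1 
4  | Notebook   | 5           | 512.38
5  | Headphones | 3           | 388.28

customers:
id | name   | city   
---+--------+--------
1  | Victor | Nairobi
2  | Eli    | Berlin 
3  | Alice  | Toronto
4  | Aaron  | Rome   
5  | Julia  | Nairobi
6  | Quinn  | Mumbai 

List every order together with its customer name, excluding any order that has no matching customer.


INNER JOIN keeps only orders rows whose customer_id matches an id in customers. Walk through each order:
  - order 1 (Camera): customer_id=4 -> matches Aaron
  - order 2 (Stapler): customer_id=6 -> matches Quinn
  - order 3 (Printer): customer_id=NULL, no match -> dropped
  - order 4 (Notebook): customer_id=5 -> matches Julia
  - order 5 (Headphones): customer_id=3 -> matches Alice
So 1 of 5 rows is dropped.

SQL:
SELECT a.product, b.name AS customer
FROM orders a
INNER JOIN customers b ON a.customer_id = b.id

Result:
product    | customer
-----------+---------
Camera     | Aaron   
Stapler    | Quinn   
Notebook   | Julia   
Headphones | Alice   


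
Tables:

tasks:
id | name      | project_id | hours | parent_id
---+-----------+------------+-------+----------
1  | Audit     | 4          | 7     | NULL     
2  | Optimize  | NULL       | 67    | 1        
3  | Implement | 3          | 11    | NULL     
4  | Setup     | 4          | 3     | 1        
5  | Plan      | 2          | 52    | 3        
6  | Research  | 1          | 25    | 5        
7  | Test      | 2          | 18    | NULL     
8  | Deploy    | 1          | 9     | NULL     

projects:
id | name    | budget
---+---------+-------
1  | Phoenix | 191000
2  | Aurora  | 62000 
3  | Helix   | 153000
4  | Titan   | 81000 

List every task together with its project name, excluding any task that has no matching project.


INNER JOIN keeps only tasks rows whose project_id matches an id in projects. Walk through each task:
  - task 1 (Audit): project_id=4 -> matches Titan
  - task 2 (Optimize): project_id=NULL, no match -> dropped
  - task 3 (Implement): project_id=3 -> matches Helix
  - task 4 (Setup): project_id=4 -> matches Titan
  - task 5 (Plan): project_id=2 -> matches Aurora
  - task 6 (Research): project_id=1 -> matches Phoenix
  - task 7 (Test): project_id=2 -> matches Aurora
  - task 8 (Deploy): project_id=1 -> matches Phoenix
So 1 of 8 rows is dropped.

SQL:
SELECT a.name, b.name AS project
FROM tasks a
INNER JOIN projects b ON a.project_id = b.id

Result:
name      | project
----------+--------
Audit     | Titan  
Implement | Helix  
Setup     | Titan  
Plan      | Aurora 
Research  | Phoenix
Test      | Aurora 
Deploy    | Phoenix


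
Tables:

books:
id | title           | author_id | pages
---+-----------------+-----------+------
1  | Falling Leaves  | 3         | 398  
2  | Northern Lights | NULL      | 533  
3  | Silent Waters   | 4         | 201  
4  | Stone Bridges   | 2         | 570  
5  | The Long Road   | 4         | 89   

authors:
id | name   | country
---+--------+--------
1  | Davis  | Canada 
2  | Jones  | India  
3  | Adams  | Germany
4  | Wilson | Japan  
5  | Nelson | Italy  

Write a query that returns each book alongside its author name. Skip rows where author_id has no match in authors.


INNER JOIN keeps only books rows whose author_id matches an id in authors. Walk through each book:
  - book 1 (Falling Leaves): author_id=3 -> matches Adams
  - book 2 (Northern Lights): author_id=NULL, no match -> dropped
  - book 3 (Silent Waters): author_id=4 -> matches Wilson
  - book 4 (Stone Bridges): author_id=2 -> matches Jones
  - book 5 (The Long Road): author_id=4 -> matches Wilson
So 1 of 5 rows is dropped.

SQL:
SELECT a.title, b.name AS author
FROM books a
INNER JOIN authors b ON a.author_id = b.id

Result:
title          | author
---------------+-------
Falling Leaves | Adams 
Silent Waters  | Wilson
Stone Bridges  | Jones 
The Long Road  | Wilson


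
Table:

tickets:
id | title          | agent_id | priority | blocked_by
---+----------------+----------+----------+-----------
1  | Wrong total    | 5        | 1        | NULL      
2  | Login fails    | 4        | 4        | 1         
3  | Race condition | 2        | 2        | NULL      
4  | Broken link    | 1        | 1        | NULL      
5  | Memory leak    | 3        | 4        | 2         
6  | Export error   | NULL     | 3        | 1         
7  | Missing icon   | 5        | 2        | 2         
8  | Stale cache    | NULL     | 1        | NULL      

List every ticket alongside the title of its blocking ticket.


This is a self-join: tickets is joined to a second copy of itself, matching each row's blocked_by to another row's id. Use LEFT JOIN so rows with blocked_by=NULL are kept.
  - ticket 1 (Wrong total): blocked_by=NULL -> NULL
  - ticket 2 (Login fails): blocked_by=1 -> Wrong total
  - ticket 3 (Race condition): blocked_by=NULL -> NULL
  - ticket 4 (Broken link): blocked_by=NULL -> NULL
  - ticket 5 (Memory leak): blocked_by=2 -> Login fails
  - ticket 6 (Export error): blocked_by=1 -> Wrong total
  - ticket 7 (Missing icon): blocked_by=2 -> Login fails
  - ticket 8 (Stale cache): blocked_by=NULL -> NULL

SQL:
SELECT a.title AS item, b.title AS blocked_by
FROM tickets a
LEFT JOIN tickets b ON a.blocked_by = b.id

Result:
item           | blocked_by 
---------------+------------
Wrong total    | NULL       
Login fails    | Wrong total
Race condition | NULL       
Broken link    | NULL       
Memory leak    | Login fails
Export error   | Wrong total
Missing icon   | Login fails
Stale cache    | NULL       


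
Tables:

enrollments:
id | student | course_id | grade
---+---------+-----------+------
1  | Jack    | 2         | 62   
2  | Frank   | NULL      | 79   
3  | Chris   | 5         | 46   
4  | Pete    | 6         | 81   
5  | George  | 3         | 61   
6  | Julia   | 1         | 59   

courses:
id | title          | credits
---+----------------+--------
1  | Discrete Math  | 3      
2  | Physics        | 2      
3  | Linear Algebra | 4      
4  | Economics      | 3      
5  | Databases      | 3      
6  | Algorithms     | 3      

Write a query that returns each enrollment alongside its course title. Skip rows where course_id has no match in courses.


INNER JOIN keeps only enrollments rows whose course_id matches an id in courses. Walk through each enrollment:
  - enrollment 1 (Jack): course_id=2 -> matches Physics
  - enrollment 2 (Frank): course_id=NULL, no match -> dropped
  - enrollment 3 (Chris): course_id=5 -> matches Databases
  - enrollment 4 (Pete): course_id=6 -> matches Algorithms
  - enrollment 5 (George): course_id=3 -> matches Linear Algebra
  - enrollment 6 (Julia): course_id=1 -> matches Discrete Math
So 1 of 6 rows is dropped.

SQL:
SELECT a.student, b.title AS course
FROM enrollments a
INNER JOIN courses b ON a.course_id = b.id

Result:
student | course        
--------+---------------
Jack    | Physics       
Chris   | Databases     
Pete    | Algorithms    
George  | Linear Algebra
Julia   | Discrete Math 


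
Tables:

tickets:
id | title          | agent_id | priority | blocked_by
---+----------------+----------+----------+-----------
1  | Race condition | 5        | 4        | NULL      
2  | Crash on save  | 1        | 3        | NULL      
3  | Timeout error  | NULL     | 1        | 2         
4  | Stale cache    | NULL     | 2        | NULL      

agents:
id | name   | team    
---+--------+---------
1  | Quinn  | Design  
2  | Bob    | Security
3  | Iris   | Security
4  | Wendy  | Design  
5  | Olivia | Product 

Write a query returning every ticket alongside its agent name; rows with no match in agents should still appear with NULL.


LEFT JOIN keeps every row from tickets (the left table); where agent_id has no match in agents, the agent columns become NULL. Walk through each ticket:
  - ticket 1 (Race condition): agent_id=5 -> matches Olivia
  - ticket 2 (Crash on save): agent_id=1 -> matches Quinn
  - ticket 3 (Timeout error): agent_id=NULL, no match -> kept with NULL
  - ticket 4 (Stale cache): agent_id=NULL, no match -> kept with NULL
All 4 rows appear; 2 have NULL agent.

SQL:
SELECT a.title, b.name AS agent
FROM tickets a
LEFT JOIN agents b ON a.agent_id = b.id

Result:
title          | agent 
---------------+-------
Race condition | Olivia
Crash on save  | Quinn 
Timeout error  | NULL  
Stale cache    | NULL  


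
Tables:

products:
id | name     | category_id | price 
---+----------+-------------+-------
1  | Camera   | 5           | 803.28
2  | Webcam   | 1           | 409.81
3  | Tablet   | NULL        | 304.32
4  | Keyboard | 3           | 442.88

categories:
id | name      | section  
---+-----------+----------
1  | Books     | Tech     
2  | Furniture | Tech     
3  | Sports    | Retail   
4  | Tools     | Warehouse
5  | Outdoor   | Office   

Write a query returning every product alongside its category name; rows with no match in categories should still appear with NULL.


LEFT JOIN keeps every row from products (the left table); where category_id has no match in categories, the category columns become NULL. Walk through each product:
  - product 1 (Camera): category_id=5 -> matches Outdoor
  - product 2 (Webcam): category_id=1 -> matches Books
  - product 3 (Tablet): category_id=NULL, no match -> kept with NULL
  - product 4 (Keyboard): category_id=3 -> matches Sports
All 4 rows appear; 1 has NULL category.

SQL:
SELECT a.name, b.name AS category
FROM products a
LEFT JOIN categories b ON a.category_id = b.id

Result:
name     | category
---------+---------
Camera   | Outdoor 
Webcam   | Books   
Tablet   | NULL    
Keyboard | Sports  


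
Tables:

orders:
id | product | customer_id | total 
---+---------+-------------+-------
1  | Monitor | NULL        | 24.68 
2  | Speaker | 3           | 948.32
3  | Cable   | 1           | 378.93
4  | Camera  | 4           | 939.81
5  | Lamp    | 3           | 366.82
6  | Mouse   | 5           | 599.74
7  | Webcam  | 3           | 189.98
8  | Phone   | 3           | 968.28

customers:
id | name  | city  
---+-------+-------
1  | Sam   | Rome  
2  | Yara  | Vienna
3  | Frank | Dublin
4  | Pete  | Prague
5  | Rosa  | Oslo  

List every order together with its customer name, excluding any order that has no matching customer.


INNER JOIN keeps only orders rows whose customer_id matches an id in customers. Walk through each order:
  - order 1 (Monitor): customer_id=NULL, no match -> dropped
  - order 2 (Speaker): customer_id=3 -> matches Frank
  - order 3 (Cable): customer_id=1 -> matches Sam
  - order 4 (Camera): customer_id=4 -> matches Pete
  - order 5 (Lamp): customer_id=3 -> matches Frank
  - order 6 (Mouse): customer_id=5 -> matches Rosa
  - order 7 (Webcam): customer_id=3 -> matches Frank
  - order 8 (Phone): customer_id=3 -> matches Frank
So 1 of 8 rows is dropped.

SQL:
SELECT a.product, b.name AS customer
FROM orders a
INNER JOIN customers b ON a.customer_id = b.id

Result:
product | customer
--------+---------
Speaker | Frank   
Cable   | Sam     
Camera  | Pete    
Lamp    | Frank   
Mouse   | Rosa    
Webcam  | Frank   
Phone   | Frank   
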